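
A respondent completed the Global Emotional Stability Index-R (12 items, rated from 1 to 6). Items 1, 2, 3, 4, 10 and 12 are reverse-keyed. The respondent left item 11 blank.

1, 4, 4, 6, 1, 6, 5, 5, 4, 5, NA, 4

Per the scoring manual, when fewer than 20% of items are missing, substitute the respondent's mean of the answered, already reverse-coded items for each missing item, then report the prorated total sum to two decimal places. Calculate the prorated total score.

Reverse-coded (reversed = (1+6) − raw = 7 − raw):
  item 1: 7 − 1 = 6
  item 2: 7 − 4 = 3
  item 3: 7 − 4 = 3
  item 4: 7 − 6 = 1
  item 10: 7 − 5 = 2
  item 12: 7 − 4 = 3
Completed scored items (11 of 12): 6, 3, 3, 1, 1, 6, 5, 5, 4, 2, 3; sum = 39.
Person mean = 39 / 11 ≈ 3.5455
Prorated total = (39 / 11) × 12 = 42.55 (to 2 dp)

42.55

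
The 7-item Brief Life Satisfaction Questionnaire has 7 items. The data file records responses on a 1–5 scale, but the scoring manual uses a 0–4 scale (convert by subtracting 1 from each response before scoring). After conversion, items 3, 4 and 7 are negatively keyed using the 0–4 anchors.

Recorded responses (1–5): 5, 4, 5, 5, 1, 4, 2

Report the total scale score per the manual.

13

Convert to 0–4: 4, 3, 4, 4, 0, 3, 1
Reverse-coded (reverse-coded value = 4 − response):
  item 3: 4 − 4 = 0
  item 4: 4 − 4 = 0
  item 7: 4 − 1 = 3
Scored: 4, 3, 0, 0, 0, 3, 3
Total = 13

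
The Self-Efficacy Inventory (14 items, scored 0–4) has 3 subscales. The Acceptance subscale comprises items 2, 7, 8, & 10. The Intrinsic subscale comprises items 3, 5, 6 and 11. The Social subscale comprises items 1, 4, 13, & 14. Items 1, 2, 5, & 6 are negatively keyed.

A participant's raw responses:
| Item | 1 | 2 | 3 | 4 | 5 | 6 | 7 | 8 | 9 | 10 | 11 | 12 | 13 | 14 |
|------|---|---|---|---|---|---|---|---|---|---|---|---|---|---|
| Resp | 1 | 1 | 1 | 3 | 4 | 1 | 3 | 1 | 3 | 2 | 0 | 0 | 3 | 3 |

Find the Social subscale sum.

Social items: 1, 4, 13, 14.
Of these, item 1 is negatively keyed; reversed = (0+4) − raw = 4 − raw.
  item 1: 4 − 1 = 3
  item 4: 3
  item 13: 3
  item 14: 3
Sum = 3 + 3 + 3 + 3 = 12

12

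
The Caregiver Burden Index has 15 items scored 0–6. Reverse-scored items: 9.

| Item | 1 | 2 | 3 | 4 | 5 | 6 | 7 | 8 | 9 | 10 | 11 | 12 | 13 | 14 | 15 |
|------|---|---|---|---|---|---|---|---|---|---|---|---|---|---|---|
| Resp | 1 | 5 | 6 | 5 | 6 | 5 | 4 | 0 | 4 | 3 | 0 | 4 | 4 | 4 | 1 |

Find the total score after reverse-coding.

50

Raw sum = 52. Reverse-scored items: 9; their raw sum = 4.
Each reversal replaces raw with 6 − raw, changing the total by 6 − 2·raw per item.
Total = 52 + 1·6 − 2·4 = 52 + 6 − 8 = 50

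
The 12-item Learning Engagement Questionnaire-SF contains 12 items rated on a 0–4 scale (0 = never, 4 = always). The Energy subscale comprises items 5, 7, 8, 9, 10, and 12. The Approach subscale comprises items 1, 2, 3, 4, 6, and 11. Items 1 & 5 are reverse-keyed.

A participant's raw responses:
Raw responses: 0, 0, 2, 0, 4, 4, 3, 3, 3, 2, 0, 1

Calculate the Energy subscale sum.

Energy items: 5, 7, 8, 9, 10, 12.
Of these, item 5 is reverse-keyed; on a 0–4 scale, reversed = 4 − raw.
  item 5: 4 − 4 = 0
  item 7: 3
  item 8: 3
  item 9: 3
  item 10: 2
  item 12: 1
Sum = 0 + 3 + 3 + 3 + 2 + 1 = 12

12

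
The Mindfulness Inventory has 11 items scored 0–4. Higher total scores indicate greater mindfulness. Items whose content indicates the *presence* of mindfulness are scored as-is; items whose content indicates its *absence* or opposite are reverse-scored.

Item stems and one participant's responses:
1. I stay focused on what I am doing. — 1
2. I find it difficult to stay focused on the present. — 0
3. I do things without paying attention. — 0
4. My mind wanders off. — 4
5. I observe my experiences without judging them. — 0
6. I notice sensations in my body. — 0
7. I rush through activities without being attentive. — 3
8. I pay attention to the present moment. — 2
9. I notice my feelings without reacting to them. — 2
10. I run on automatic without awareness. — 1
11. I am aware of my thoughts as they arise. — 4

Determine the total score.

Items 2, 3, 4, 7, 10 describe the absence/opposite of mindfulness → reverse-score.
reverse-coded value = 4 − response.
  item 1: 1
  item 2: 4 − 0 = 4
  item 3: 4 − 0 = 4
  item 4: 4 − 4 = 0
  item 5: 0
  item 6: 0
  item 7: 4 − 3 = 1
  item 8: 2
  item 9: 2
  item 10: 4 − 1 = 3
  item 11: 4
Total = 1 + 4 + 4 + 0 + 0 + 0 + 1 + 2 + 2 + 3 + 4 = 21

21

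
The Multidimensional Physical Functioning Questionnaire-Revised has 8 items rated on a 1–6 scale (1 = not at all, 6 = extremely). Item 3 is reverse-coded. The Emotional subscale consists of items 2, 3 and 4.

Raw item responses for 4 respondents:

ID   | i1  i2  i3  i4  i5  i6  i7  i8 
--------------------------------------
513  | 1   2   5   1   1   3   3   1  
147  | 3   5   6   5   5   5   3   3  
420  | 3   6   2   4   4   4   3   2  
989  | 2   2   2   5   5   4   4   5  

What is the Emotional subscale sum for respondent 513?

5

Respondent 513 raw: 1, 2, 5, 1, 1, 3, 3, 1.
Emotional items: 2, 3, 4.
Reverse-coded (reversed = (1+6) − raw = 7 − raw):
  item 2: 2
  item 3: 7 − 5 = 2
  item 4: 1
Sum = 2 + 2 + 1 = 5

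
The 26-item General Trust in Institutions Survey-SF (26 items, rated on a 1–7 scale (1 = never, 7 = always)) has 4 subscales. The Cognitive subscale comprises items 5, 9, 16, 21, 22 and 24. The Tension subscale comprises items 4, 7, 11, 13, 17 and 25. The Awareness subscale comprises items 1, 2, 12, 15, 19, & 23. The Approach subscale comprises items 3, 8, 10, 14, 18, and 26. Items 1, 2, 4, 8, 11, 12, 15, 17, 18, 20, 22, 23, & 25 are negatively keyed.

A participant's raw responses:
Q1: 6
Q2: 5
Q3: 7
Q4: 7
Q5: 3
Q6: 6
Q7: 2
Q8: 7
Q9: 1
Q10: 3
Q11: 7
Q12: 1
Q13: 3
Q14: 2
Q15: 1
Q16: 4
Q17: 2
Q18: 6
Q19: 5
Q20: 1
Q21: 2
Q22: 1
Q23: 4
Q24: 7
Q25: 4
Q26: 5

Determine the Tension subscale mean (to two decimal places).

2.83

Tension items: 4, 7, 11, 13, 17, 25.
Of these, items 4, 11, 17, and 25 are negatively keyed; reverse-coded value = 8 − response.
  item 4: 8 − 7 = 1
  item 7: 2
  item 11: 8 − 7 = 1
  item 13: 3
  item 17: 8 − 2 = 6
  item 25: 8 − 4 = 4
Sum = 1 + 2 + 1 + 3 + 6 + 4 = 17
Mean = 17 / 6 = 2.83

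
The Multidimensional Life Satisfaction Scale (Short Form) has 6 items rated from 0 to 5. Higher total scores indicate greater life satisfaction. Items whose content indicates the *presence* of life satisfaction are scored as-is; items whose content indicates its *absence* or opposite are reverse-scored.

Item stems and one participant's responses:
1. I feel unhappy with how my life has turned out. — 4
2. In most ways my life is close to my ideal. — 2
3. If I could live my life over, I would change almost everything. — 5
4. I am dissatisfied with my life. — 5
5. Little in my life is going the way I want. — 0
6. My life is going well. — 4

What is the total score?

12

Items 1, 3, 4, 5 describe the absence/opposite of life satisfaction → reverse-score.
reverse-coded value = 5 − response.
  item 1: 5 − 4 = 1
  item 2: 2
  item 3: 5 − 5 = 0
  item 4: 5 − 5 = 0
  item 5: 5 − 0 = 5
  item 6: 4
Total = 1 + 2 + 0 + 0 + 5 + 4 = 12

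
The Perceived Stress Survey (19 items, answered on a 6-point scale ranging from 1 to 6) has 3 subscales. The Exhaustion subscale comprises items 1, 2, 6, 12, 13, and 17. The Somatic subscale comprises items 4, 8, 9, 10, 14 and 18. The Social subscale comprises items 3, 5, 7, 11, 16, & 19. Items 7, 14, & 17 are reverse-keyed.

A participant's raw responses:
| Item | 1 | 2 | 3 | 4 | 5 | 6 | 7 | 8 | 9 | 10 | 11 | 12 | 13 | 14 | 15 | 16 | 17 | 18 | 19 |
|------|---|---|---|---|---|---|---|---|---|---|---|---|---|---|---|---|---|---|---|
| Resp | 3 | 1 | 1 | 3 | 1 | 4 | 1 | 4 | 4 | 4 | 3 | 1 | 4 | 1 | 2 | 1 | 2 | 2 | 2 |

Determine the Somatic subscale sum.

Somatic items: 4, 8, 9, 10, 14, 18.
Of these, item 14 is reverse-keyed; on a 1–6 scale, reversed = 7 − raw.
  item 4: 3
  item 8: 4
  item 9: 4
  item 10: 4
  item 14: 7 − 1 = 6
  item 18: 2
Sum = 3 + 4 + 4 + 4 + 6 + 2 = 23

23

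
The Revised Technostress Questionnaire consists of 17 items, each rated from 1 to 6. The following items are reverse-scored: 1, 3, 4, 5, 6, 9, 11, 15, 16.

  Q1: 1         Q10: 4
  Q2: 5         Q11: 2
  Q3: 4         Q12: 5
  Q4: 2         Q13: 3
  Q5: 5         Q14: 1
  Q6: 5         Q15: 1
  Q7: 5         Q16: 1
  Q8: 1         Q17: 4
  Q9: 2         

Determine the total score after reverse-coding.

68

Reverse-scored items use 7 − raw:
  item 1: 7 − 1 = 6
  item 3: 7 − 4 = 3
  item 4: 7 − 2 = 5
  item 5: 7 − 5 = 2
  item 6: 7 − 5 = 2
  item 9: 7 − 2 = 5
  item 11: 7 − 2 = 5
  item 15: 7 − 1 = 6
  item 16: 7 − 1 = 6
Scored responses: 6, 5, 3, 5, 2, 2, 5, 1, 5, 4, 5, 5, 3, 1, 6, 6, 4
Total = 6 + 5 + 3 + 5 + 2 + 2 + 5 + 1 + 5 + 4 + 5 + 5 + 3 + 1 + 6 + 6 + 4 = 68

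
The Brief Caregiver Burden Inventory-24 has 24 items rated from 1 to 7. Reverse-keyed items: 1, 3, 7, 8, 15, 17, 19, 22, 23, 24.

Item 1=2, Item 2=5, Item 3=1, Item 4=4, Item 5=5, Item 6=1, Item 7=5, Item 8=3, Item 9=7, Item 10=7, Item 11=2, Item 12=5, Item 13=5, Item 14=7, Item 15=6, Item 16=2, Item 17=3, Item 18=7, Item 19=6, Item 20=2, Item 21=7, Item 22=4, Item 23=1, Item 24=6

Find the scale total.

Reverse-coded items (reverse-coded value = 8 − response):
  item 1: 8 − 2 = 6
  item 3: 8 − 1 = 7
  item 7: 8 − 5 = 3
  item 8: 8 − 3 = 5
  item 15: 8 − 6 = 2
  item 17: 8 − 3 = 5
  item 19: 8 − 6 = 2
  item 22: 8 − 4 = 4
  item 23: 8 − 1 = 7
  item 24: 8 − 6 = 2
After reverse-coding: 6, 5, 7, 4, 5, 1, 3, 5, 7, 7, 2, 5, 5, 7, 2, 2, 5, 7, 2, 2, 7, 4, 7, 2
Total = 6 + 5 + 7 + 4 + 5 + 1 + 3 + 5 + 7 + 7 + 2 + 5 + 5 + 7 + 2 + 2 + 5 + 7 + 2 + 2 + 7 + 4 + 7 + 2 = 109

109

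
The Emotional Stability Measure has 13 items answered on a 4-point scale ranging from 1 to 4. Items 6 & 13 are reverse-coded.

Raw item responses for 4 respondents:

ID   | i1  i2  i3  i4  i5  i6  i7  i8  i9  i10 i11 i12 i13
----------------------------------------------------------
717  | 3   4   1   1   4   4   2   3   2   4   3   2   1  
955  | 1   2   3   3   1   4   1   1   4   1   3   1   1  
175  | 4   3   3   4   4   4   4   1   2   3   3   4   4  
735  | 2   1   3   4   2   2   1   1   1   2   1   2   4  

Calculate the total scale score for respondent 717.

Respondent 717 raw: 3, 4, 1, 1, 4, 4, 2, 3, 2, 4, 3, 2, 1.
Reverse-coded (reverse-coded value = 5 − response):
  item 1: 3
  item 2: 4
  item 3: 1
  item 4: 1
  item 5: 4
  item 6: 5 − 4 = 1
  item 7: 2
  item 8: 3
  item 9: 2
  item 10: 4
  item 11: 3
  item 12: 2
  item 13: 5 − 1 = 4
Sum = 3 + 4 + 1 + 1 + 4 + 1 + 2 + 3 + 2 + 4 + 3 + 2 + 4 = 34

34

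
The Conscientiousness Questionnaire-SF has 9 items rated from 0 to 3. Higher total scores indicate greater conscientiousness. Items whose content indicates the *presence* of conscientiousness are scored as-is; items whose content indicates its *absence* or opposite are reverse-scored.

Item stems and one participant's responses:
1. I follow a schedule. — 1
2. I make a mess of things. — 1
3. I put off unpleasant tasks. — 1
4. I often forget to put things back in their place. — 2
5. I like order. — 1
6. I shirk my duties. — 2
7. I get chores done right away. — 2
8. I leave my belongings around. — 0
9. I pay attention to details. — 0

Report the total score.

13

Items 2, 3, 4, 6, 8 describe the absence/opposite of conscientiousness → reverse-score.
on a 0–3 scale, reversed = 3 − raw.
  item 1: 1
  item 2: 3 − 1 = 2
  item 3: 3 − 1 = 2
  item 4: 3 − 2 = 1
  item 5: 1
  item 6: 3 − 2 = 1
  item 7: 2
  item 8: 3 − 0 = 3
  item 9: 0
Total = 1 + 2 + 2 + 1 + 1 + 1 + 2 + 3 + 0 = 13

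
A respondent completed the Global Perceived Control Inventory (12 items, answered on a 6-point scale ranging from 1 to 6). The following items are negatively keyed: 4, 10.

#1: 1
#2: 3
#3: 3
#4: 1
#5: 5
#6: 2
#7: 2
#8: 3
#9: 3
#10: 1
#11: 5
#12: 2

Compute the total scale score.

41

Reversing items 4 & 10 with 7 − raw:
Total = 1 + 3 + 3 + (7−1) + 5 + 2 + 2 + 3 + 3 + (7−1) + 5 + 2
      = 1 + 3 + 3 + 6 + 5 + 2 + 2 + 3 + 3 + 6 + 5 + 2 = 41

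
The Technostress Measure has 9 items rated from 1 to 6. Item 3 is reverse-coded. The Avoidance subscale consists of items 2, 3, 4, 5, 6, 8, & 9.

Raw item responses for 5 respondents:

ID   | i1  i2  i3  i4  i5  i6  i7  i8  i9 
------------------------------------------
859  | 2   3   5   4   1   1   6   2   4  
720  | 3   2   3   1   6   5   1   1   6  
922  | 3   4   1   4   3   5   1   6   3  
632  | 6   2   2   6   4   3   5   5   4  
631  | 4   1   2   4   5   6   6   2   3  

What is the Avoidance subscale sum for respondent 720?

25

Respondent 720 raw: 3, 2, 3, 1, 6, 5, 1, 1, 6.
Avoidance items: 2, 3, 4, 5, 6, 8, 9.
Reverse-coded (reverse-coded value = 7 − response):
  item 2: 2
  item 3: 7 − 3 = 4
  item 4: 1
  item 5: 6
  item 6: 5
  item 8: 1
  item 9: 6
Sum = 2 + 4 + 1 + 6 + 5 + 1 + 6 = 25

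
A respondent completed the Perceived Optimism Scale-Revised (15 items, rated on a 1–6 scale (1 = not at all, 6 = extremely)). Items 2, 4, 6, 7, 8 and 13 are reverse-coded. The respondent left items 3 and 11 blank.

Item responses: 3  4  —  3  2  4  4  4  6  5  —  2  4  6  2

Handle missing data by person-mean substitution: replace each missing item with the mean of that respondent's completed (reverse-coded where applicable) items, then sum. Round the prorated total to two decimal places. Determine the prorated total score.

Reverse-coded (on a 1–6 scale, reversed = 7 − raw):
  item 2: 7 − 4 = 3
  item 4: 7 − 3 = 4
  item 6: 7 − 4 = 3
  item 7: 7 − 4 = 3
  item 8: 7 − 4 = 3
  item 13: 7 − 4 = 3
Completed scored items (13 of 15): 3, 3, 4, 2, 3, 3, 3, 6, 5, 2, 3, 6, 2; sum = 45.
Person mean = 45 / 13 ≈ 3.4615
Prorated total = (45 / 13) × 15 = 51.92 (to 2 dp)

51.92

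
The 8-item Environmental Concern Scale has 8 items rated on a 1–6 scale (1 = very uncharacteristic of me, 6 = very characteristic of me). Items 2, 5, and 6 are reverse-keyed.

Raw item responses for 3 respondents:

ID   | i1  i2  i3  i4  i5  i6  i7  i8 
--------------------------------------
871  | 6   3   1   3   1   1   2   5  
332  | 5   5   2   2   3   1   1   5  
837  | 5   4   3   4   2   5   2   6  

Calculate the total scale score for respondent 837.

Respondent 837 raw: 5, 4, 3, 4, 2, 5, 2, 6.
Reverse-coded (reversed = (1+6) − raw = 7 − raw):
  item 1: 5
  item 2: 7 − 4 = 3
  item 3: 3
  item 4: 4
  item 5: 7 − 2 = 5
  item 6: 7 − 5 = 2
  item 7: 2
  item 8: 6
Sum = 5 + 3 + 3 + 4 + 5 + 2 + 2 + 6 = 30

30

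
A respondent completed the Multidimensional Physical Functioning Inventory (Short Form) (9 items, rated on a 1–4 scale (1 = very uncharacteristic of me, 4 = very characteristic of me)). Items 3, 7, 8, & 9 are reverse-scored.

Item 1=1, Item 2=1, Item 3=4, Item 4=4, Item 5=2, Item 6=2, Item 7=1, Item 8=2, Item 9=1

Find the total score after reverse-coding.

22

Raw sum = 18. Reverse-scored items: 3, 7, 8, 9; their raw sum = 8.
Each reversal replaces raw with 5 − raw, changing the total by 5 − 2·raw per item.
Total = 18 + 4·5 − 2·8 = 18 + 20 − 16 = 22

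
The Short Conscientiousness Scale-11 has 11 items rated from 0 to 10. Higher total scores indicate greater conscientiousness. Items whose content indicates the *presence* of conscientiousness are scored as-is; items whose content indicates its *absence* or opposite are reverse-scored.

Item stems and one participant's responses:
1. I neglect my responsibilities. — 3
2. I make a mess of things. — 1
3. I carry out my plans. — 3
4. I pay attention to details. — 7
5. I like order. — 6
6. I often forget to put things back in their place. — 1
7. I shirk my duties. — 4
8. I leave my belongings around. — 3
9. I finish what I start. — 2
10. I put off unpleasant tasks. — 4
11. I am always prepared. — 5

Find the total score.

Items 1, 2, 6, 7, 8, 10 describe the absence/opposite of conscientiousness → reverse-score.
reversed = (0+10) − raw = 10 − raw.
  item 1: 10 − 3 = 7
  item 2: 10 − 1 = 9
  item 3: 3
  item 4: 7
  item 5: 6
  item 6: 10 − 1 = 9
  item 7: 10 − 4 = 6
  item 8: 10 − 3 = 7
  item 9: 2
  item 10: 10 − 4 = 6
  item 11: 5
Total = 7 + 9 + 3 + 7 + 6 + 9 + 6 + 7 + 2 + 6 + 5 = 67

67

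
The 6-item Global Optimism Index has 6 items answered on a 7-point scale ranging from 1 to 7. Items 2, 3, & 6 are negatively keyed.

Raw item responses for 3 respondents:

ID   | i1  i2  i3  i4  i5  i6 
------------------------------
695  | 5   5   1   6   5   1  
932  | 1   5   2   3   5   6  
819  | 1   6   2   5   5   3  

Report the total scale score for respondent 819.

Respondent 819 raw: 1, 6, 2, 5, 5, 3.
Reverse-coded (reverse-coded value = 8 − response):
  item 1: 1
  item 2: 8 − 6 = 2
  item 3: 8 − 2 = 6
  item 4: 5
  item 5: 5
  item 6: 8 − 3 = 5
Sum = 1 + 2 + 6 + 5 + 5 + 5 = 24

24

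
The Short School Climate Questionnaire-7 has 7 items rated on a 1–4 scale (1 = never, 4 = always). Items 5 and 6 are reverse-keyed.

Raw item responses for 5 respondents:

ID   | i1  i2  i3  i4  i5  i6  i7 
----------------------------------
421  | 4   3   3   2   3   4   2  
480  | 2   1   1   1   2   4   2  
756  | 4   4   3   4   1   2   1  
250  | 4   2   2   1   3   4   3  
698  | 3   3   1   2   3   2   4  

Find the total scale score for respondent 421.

17

Respondent 421 raw: 4, 3, 3, 2, 3, 4, 2.
Reverse-coded (on a 1–4 scale, reversed = 5 − raw):
  item 1: 4
  item 2: 3
  item 3: 3
  item 4: 2
  item 5: 5 − 3 = 2
  item 6: 5 − 4 = 1
  item 7: 2
Sum = 4 + 3 + 3 + 2 + 2 + 1 + 2 = 17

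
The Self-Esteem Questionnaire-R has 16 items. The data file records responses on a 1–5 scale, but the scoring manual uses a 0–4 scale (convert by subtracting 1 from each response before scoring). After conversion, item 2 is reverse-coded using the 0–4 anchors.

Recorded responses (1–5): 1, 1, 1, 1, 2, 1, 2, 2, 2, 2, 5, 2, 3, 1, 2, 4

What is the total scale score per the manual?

20

Convert to 0–4: 0, 0, 0, 0, 1, 0, 1, 1, 1, 1, 4, 1, 2, 0, 1, 3
Reverse-coded (reversed = (0+4) − raw = 4 − raw):
  item 2: 4 − 0 = 4
Scored: 0, 4, 0, 0, 1, 0, 1, 1, 1, 1, 4, 1, 2, 0, 1, 3
Total = 20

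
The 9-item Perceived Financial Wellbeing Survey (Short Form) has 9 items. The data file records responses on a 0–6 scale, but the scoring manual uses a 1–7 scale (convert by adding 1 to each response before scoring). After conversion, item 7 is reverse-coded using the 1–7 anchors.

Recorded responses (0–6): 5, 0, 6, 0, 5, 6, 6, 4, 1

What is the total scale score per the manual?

Convert to 1–7: 6, 1, 7, 1, 6, 7, 7, 5, 2
Reverse-coded (reverse-coded value = 8 − response):
  item 7: 8 − 7 = 1
Scored: 6, 1, 7, 1, 6, 7, 1, 5, 2
Total = 36

36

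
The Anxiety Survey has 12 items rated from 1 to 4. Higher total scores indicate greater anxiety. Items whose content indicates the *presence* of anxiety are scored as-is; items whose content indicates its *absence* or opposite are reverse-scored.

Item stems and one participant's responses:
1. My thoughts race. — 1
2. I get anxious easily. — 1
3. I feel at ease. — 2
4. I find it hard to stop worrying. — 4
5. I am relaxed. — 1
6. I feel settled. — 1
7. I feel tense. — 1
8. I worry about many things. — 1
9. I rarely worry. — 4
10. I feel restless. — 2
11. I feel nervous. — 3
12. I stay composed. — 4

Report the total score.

Items 3, 5, 6, 9, 12 describe the absence/opposite of anxiety → reverse-score.
on a 1–4 scale, reversed = 5 − raw.
  item 1: 1
  item 2: 1
  item 3: 5 − 2 = 3
  item 4: 4
  item 5: 5 − 1 = 4
  item 6: 5 − 1 = 4
  item 7: 1
  item 8: 1
  item 9: 5 − 4 = 1
  item 10: 2
  item 11: 3
  item 12: 5 − 4 = 1
Total = 1 + 1 + 3 + 4 + 4 + 4 + 1 + 1 + 1 + 2 + 3 + 1 = 26

26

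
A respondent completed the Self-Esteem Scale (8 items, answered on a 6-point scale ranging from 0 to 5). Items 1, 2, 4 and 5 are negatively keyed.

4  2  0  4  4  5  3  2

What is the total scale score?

16

Reverse-coded items (on a 0–5 scale, reversed = 5 − raw):
  item 1: 5 − 4 = 1
  item 2: 5 − 2 = 3
  item 4: 5 − 4 = 1
  item 5: 5 − 4 = 1
After reverse-coding: 1, 3, 0, 1, 1, 5, 3, 2
Total = 1 + 3 + 0 + 1 + 1 + 5 + 3 + 2 = 16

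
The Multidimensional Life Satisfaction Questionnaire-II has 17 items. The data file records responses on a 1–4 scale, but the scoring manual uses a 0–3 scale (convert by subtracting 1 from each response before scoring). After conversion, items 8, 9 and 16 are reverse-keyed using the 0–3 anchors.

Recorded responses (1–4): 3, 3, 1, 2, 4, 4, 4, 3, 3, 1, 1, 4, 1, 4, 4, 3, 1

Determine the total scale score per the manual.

Convert to 0–3: 2, 2, 0, 1, 3, 3, 3, 2, 2, 0, 0, 3, 0, 3, 3, 2, 0
Reverse-coded (reversed = (0+3) − raw = 3 − raw):
  item 8: 3 − 2 = 1
  item 9: 3 − 2 = 1
  item 16: 3 − 2 = 1
Scored: 2, 2, 0, 1, 3, 3, 3, 1, 1, 0, 0, 3, 0, 3, 3, 1, 0
Total = 26

26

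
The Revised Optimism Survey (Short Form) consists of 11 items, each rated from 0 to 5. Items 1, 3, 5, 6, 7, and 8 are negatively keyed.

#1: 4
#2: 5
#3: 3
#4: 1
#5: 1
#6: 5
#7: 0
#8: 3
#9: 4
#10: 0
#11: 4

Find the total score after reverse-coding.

Raw sum = 30. Negatively keyed items: 1, 3, 5, 6, 7, 8; their raw sum = 16.
Each reversal replaces raw with 5 − raw, changing the total by 5 − 2·raw per item.
Total = 30 + 6·5 − 2·16 = 30 + 30 − 32 = 28

28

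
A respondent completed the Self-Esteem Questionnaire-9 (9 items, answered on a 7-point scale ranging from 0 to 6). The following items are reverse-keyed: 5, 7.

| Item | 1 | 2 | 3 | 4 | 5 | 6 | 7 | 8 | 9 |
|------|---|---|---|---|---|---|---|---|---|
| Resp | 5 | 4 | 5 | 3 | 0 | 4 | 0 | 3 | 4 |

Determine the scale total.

Raw sum = 28. Reverse-keyed items: 5, 7; their raw sum = 0.
Each reversal replaces raw with 6 − raw, changing the total by 6 − 2·raw per item.
Total = 28 + 2·6 − 2·0 = 28 + 12 − 0 = 40

40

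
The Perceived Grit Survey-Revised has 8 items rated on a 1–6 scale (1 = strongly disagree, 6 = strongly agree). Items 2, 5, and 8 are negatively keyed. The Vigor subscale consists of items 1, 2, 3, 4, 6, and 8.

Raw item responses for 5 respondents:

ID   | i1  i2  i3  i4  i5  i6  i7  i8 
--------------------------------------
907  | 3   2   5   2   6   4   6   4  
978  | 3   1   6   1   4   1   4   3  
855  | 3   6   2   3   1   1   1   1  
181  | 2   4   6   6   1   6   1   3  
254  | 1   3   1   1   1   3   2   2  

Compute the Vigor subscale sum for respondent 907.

Respondent 907 raw: 3, 2, 5, 2, 6, 4, 6, 4.
Vigor items: 1, 2, 3, 4, 6, 8.
Reverse-coded (on a 1–6 scale, reversed = 7 − raw):
  item 1: 3
  item 2: 7 − 2 = 5
  item 3: 5
  item 4: 2
  item 6: 4
  item 8: 7 − 4 = 3
Sum = 3 + 5 + 5 + 2 + 4 + 3 = 22

22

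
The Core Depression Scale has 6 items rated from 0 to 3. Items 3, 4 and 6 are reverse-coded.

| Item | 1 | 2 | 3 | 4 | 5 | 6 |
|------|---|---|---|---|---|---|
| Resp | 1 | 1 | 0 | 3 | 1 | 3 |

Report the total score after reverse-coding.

6

Apply reverse scoring (reverse-coded value = 3 − response):
  item 3: 3 − 0 = 3
  item 4: 3 − 3 = 0
  item 6: 3 − 3 = 0
After reverse-coding: 1, 1, 3, 0, 1, 0
Total = 1 + 1 + 3 + 0 + 1 + 0 = 6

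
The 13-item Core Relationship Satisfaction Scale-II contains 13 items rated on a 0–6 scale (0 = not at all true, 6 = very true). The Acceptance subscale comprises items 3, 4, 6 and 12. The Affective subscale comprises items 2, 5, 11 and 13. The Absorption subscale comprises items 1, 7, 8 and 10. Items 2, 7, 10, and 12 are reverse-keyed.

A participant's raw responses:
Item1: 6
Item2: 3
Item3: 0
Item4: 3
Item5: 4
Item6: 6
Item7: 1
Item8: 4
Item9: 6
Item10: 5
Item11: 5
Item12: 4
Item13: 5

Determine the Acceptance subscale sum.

11

Acceptance items: 3, 4, 6, 12.
Of these, item 12 is reverse-keyed; reversed = (0+6) − raw = 6 − raw.
  item 3: 0
  item 4: 3
  item 6: 6
  item 12: 6 − 4 = 2
Sum = 0 + 3 + 6 + 2 = 11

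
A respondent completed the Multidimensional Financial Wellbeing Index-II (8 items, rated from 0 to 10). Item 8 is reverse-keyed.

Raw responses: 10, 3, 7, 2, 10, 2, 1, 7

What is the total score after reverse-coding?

Apply reverse scoring (reverse-coded value = 10 − response):
  item 8: 10 − 7 = 3
Scored items: 10, 3, 7, 2, 10, 2, 1, 3
Total = 10 + 3 + 7 + 2 + 10 + 2 + 1 + 3 = 38

38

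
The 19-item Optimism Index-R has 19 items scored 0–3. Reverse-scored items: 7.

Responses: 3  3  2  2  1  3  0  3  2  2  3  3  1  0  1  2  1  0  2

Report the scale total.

Reversing item 7 with 3 − raw:
Total = 3 + 3 + 2 + 2 + 1 + 3 + (3−0) + 3 + 2 + 2 + 3 + 3 + 1 + 0 + 1 + 2 + 1 + 0 + 2
      = 3 + 3 + 2 + 2 + 1 + 3 + 3 + 3 + 2 + 2 + 3 + 3 + 1 + 0 + 1 + 2 + 1 + 0 + 2 = 37

37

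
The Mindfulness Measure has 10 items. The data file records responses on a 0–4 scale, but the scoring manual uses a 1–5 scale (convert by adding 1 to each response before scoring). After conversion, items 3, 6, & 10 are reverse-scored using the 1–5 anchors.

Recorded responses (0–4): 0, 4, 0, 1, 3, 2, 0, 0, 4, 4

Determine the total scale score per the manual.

28

Convert to 1–5: 1, 5, 1, 2, 4, 3, 1, 1, 5, 5
Reverse-coded (reverse-coded value = 6 − response):
  item 3: 6 − 1 = 5
  item 6: 6 − 3 = 3
  item 10: 6 − 5 = 1
Scored: 1, 5, 5, 2, 4, 3, 1, 1, 5, 1
Total = 28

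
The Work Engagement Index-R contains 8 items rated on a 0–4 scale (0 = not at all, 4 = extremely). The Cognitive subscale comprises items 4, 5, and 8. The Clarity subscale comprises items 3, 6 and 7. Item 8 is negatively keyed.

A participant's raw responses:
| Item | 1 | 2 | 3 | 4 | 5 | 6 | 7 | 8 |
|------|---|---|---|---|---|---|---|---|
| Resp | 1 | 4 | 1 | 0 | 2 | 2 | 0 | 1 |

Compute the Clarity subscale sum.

Clarity items: 3, 6, 7.
  item 3: 1
  item 6: 2
  item 7: 0
Sum = 1 + 2 + 0 = 3

3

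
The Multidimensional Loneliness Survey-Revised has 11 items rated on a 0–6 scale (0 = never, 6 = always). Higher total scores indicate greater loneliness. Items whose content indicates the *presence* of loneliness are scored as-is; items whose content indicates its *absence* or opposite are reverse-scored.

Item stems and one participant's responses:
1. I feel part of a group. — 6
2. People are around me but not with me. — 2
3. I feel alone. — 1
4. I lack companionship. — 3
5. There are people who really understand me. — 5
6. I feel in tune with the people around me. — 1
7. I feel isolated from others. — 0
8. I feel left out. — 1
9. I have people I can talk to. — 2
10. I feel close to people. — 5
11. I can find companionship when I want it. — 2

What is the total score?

Items 1, 5, 6, 9, 10, 11 describe the absence/opposite of loneliness → reverse-score.
reversed = (0+6) − raw = 6 − raw.
  item 1: 6 − 6 = 0
  item 2: 2
  item 3: 1
  item 4: 3
  item 5: 6 − 5 = 1
  item 6: 6 − 1 = 5
  item 7: 0
  item 8: 1
  item 9: 6 − 2 = 4
  item 10: 6 − 5 = 1
  item 11: 6 − 2 = 4
Total = 0 + 2 + 1 + 3 + 1 + 5 + 0 + 1 + 4 + 1 + 4 = 22

22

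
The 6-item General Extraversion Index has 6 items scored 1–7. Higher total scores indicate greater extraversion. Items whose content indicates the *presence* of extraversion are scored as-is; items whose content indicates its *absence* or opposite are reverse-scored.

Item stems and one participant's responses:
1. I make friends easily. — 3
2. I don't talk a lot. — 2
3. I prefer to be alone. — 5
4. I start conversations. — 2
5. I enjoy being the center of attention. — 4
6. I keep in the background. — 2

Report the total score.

24

Items 2, 3, 6 describe the absence/opposite of extraversion → reverse-score.
reverse-coded value = 8 − response.
  item 1: 3
  item 2: 8 − 2 = 6
  item 3: 8 − 5 = 3
  item 4: 2
  item 5: 4
  item 6: 8 − 2 = 6
Total = 3 + 6 + 3 + 2 + 4 + 6 = 24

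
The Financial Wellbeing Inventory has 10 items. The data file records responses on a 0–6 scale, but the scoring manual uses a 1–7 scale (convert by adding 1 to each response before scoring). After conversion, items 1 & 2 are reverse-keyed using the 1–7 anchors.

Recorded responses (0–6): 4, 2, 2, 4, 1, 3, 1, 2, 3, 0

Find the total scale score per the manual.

Convert to 1–7: 5, 3, 3, 5, 2, 4, 2, 3, 4, 1
Reverse-coded (reversed = (1+7) − raw = 8 − raw):
  item 1: 8 − 5 = 3
  item 2: 8 − 3 = 5
Scored: 3, 5, 3, 5, 2, 4, 2, 3, 4, 1
Total = 32

32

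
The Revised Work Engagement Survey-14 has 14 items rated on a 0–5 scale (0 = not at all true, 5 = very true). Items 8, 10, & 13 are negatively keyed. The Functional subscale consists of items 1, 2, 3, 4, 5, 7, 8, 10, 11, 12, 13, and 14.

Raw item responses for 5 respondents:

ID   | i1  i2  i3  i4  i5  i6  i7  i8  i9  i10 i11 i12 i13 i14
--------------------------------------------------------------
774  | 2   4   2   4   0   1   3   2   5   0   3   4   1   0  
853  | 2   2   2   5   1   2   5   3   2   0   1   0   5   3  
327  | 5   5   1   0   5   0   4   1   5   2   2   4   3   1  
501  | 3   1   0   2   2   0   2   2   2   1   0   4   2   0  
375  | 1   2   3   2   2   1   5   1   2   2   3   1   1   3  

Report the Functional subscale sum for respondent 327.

36

Respondent 327 raw: 5, 5, 1, 0, 5, 0, 4, 1, 5, 2, 2, 4, 3, 1.
Functional items: 1, 2, 3, 4, 5, 7, 8, 10, 11, 12, 13, 14.
Reverse-coded (on a 0–5 scale, reversed = 5 − raw):
  item 1: 5
  item 2: 5
  item 3: 1
  item 4: 0
  item 5: 5
  item 7: 4
  item 8: 5 − 1 = 4
  item 10: 5 − 2 = 3
  item 11: 2
  item 12: 4
  item 13: 5 − 3 = 2
  item 14: 1
Sum = 5 + 5 + 1 + 0 + 5 + 4 + 4 + 3 + 2 + 4 + 2 + 1 = 36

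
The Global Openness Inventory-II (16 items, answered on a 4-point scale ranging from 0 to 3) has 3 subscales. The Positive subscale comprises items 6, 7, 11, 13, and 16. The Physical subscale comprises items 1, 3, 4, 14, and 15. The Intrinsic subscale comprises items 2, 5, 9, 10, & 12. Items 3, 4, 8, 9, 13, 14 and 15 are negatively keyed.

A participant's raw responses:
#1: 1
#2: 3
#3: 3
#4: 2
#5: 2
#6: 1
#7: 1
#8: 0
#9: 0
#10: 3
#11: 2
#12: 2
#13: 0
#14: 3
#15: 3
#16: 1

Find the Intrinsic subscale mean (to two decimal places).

2.60

Intrinsic items: 2, 5, 9, 10, 12.
Of these, item 9 is negatively keyed; reversed = (0+3) − raw = 3 − raw.
  item 2: 3
  item 5: 2
  item 9: 3 − 0 = 3
  item 10: 3
  item 12: 2
Sum = 3 + 2 + 3 + 3 + 2 = 13
Mean = 13 / 5 = 2.60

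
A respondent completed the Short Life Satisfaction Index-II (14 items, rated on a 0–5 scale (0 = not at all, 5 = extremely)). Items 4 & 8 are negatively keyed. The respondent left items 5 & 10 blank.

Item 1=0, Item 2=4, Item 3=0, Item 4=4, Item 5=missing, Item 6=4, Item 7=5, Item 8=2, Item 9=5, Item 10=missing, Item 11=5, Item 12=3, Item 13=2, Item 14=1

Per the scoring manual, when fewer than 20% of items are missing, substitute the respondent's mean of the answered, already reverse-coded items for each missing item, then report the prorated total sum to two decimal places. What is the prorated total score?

Reverse-coded (on a 0–5 scale, reversed = 5 − raw):
  item 4: 5 − 4 = 1
  item 8: 5 − 2 = 3
Completed scored items (12 of 14): 0, 4, 0, 1, 4, 5, 3, 5, 5, 3, 2, 1; sum = 33.
Person mean = 33 / 12 ≈ 2.7500
Prorated total = (33 / 12) × 14 = 38.50 (to 2 dp)

38.50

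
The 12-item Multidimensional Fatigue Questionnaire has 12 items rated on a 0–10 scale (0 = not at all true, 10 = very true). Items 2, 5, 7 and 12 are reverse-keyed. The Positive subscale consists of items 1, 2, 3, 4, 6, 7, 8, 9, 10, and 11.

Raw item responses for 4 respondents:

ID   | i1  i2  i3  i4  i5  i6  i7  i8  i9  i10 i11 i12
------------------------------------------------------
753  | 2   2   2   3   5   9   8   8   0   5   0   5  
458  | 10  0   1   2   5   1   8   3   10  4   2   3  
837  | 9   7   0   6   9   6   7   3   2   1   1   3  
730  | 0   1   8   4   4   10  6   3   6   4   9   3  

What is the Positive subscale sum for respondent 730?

57

Respondent 730 raw: 0, 1, 8, 4, 4, 10, 6, 3, 6, 4, 9, 3.
Positive items: 1, 2, 3, 4, 6, 7, 8, 9, 10, 11.
Reverse-coded (on a 0–10 scale, reversed = 10 − raw):
  item 1: 0
  item 2: 10 − 1 = 9
  item 3: 8
  item 4: 4
  item 6: 10
  item 7: 10 − 6 = 4
  item 8: 3
  item 9: 6
  item 10: 4
  item 11: 9
Sum = 0 + 9 + 8 + 4 + 10 + 4 + 3 + 6 + 4 + 9 = 57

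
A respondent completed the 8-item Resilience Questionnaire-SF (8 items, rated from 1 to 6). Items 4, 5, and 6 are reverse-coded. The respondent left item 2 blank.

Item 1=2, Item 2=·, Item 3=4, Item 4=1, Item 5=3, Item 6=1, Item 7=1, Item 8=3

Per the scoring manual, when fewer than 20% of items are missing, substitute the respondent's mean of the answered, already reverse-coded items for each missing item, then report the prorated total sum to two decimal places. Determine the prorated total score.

29.71

Reverse-coded (reversed = (1+6) − raw = 7 − raw):
  item 4: 7 − 1 = 6
  item 5: 7 − 3 = 4
  item 6: 7 − 1 = 6
Completed scored items (7 of 8): 2, 4, 6, 4, 6, 1, 3; sum = 26.
Person mean = 26 / 7 ≈ 3.7143
Prorated total = (26 / 7) × 8 = 29.71 (to 2 dp)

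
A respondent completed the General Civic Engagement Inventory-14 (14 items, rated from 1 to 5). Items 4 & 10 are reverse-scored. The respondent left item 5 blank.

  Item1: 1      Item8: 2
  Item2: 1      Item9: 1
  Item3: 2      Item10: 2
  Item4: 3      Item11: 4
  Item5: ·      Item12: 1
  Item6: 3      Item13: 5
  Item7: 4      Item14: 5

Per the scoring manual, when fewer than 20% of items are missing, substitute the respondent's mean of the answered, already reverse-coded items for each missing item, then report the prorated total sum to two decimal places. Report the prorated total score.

38.77

Reverse-coded (reverse-coded value = 6 − response):
  item 4: 6 − 3 = 3
  item 10: 6 − 2 = 4
Completed scored items (13 of 14): 1, 1, 2, 3, 3, 4, 2, 1, 4, 4, 1, 5, 5; sum = 36.
Person mean = 36 / 13 ≈ 2.7692
Prorated total = (36 / 13) × 14 = 38.77 (to 2 dp)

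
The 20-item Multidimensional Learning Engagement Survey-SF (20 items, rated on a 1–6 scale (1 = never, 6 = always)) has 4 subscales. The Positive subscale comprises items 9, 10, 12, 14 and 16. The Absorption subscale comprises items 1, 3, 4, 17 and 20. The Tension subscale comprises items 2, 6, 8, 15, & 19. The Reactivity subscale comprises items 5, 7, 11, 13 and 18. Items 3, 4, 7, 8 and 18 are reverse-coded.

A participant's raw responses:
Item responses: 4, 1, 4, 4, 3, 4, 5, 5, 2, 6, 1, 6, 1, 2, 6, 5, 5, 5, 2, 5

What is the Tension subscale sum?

Tension items: 2, 6, 8, 15, 19.
Of these, item 8 is reverse-coded; reversed = (1+6) − raw = 7 − raw.
  item 2: 1
  item 6: 4
  item 8: 7 − 5 = 2
  item 15: 6
  item 19: 2
Sum = 1 + 4 + 2 + 6 + 2 = 15

15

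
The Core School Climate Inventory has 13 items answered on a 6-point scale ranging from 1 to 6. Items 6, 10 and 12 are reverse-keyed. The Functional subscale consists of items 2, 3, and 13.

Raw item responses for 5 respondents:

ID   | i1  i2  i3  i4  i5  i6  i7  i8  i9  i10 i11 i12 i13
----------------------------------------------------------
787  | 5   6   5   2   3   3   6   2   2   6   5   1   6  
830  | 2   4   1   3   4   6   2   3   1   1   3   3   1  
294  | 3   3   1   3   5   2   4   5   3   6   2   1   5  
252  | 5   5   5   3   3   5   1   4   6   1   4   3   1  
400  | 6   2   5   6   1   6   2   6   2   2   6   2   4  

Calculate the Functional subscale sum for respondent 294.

9

Respondent 294 raw: 3, 3, 1, 3, 5, 2, 4, 5, 3, 6, 2, 1, 5.
Functional items: 2, 3, 13.
Reverse-coded (on a 1–6 scale, reversed = 7 − raw):
  item 2: 3
  item 3: 1
  item 13: 5
Sum = 3 + 1 + 5 = 9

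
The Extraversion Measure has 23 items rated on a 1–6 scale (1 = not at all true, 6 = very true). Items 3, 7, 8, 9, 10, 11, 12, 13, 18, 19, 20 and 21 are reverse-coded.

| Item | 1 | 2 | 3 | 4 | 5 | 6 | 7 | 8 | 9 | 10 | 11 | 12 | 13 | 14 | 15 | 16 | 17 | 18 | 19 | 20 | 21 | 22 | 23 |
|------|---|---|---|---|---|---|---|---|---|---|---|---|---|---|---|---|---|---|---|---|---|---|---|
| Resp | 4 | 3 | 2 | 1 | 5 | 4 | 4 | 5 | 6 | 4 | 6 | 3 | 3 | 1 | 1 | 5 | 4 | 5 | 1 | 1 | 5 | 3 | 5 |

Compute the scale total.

75

Reversing items 3, 7, 8, 9, 10, 11, 12, 13, 18, 19, 20, & 21 with 7 − raw:
Total = 4 + 3 + (7−2) + 1 + 5 + 4 + (7−4) + (7−5) + (7−6) + (7−4) + (7−6) + (7−3) + (7−3) + 1 + 1 + 5 + 4 + (7−5) + (7−1) + (7−1) + (7−5) + 3 + 5
      = 4 + 3 + 5 + 1 + 5 + 4 + 3 + 2 + 1 + 3 + 1 + 4 + 4 + 1 + 1 + 5 + 4 + 2 + 6 + 6 + 2 + 3 + 5 = 75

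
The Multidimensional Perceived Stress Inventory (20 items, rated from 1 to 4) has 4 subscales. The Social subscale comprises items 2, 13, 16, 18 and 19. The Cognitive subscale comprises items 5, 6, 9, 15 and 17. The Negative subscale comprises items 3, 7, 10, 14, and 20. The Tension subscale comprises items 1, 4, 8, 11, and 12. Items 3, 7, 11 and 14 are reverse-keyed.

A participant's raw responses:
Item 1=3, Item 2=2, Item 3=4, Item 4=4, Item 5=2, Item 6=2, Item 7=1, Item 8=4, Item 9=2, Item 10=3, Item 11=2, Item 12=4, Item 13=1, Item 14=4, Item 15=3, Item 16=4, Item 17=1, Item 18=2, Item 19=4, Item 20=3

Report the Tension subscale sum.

18

Tension items: 1, 4, 8, 11, 12.
Of these, item 11 is reverse-keyed; on a 1–4 scale, reversed = 5 − raw.
  item 1: 3
  item 4: 4
  item 8: 4
  item 11: 5 − 2 = 3
  item 12: 4
Sum = 3 + 4 + 4 + 3 + 4 = 18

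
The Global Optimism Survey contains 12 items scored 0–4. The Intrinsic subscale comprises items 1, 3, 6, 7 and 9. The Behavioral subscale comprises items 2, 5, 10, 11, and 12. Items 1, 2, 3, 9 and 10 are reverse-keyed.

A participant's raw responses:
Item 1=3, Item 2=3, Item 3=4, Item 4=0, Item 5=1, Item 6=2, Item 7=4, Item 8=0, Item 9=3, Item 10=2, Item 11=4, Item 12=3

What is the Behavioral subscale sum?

11

Behavioral items: 2, 5, 10, 11, 12.
Of these, items 2 & 10 are reverse-keyed; reverse-coded value = 4 − response.
  item 2: 4 − 3 = 1
  item 5: 1
  item 10: 4 − 2 = 2
  item 11: 4
  item 12: 3
Sum = 1 + 1 + 2 + 4 + 3 = 11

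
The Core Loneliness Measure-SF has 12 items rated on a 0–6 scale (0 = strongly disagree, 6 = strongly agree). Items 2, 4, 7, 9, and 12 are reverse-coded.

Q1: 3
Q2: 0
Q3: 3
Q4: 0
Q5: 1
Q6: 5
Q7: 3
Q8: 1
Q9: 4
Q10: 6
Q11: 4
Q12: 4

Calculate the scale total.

42

Reverse-coded items (on a 0–6 scale, reversed = 6 − raw):
  item 2: 6 − 0 = 6
  item 4: 6 − 0 = 6
  item 7: 6 − 3 = 3
  item 9: 6 − 4 = 2
  item 12: 6 − 4 = 2
After reverse-coding: 3, 6, 3, 6, 1, 5, 3, 1, 2, 6, 4, 2
Total = 3 + 6 + 3 + 6 + 1 + 5 + 3 + 1 + 2 + 6 + 4 + 2 = 42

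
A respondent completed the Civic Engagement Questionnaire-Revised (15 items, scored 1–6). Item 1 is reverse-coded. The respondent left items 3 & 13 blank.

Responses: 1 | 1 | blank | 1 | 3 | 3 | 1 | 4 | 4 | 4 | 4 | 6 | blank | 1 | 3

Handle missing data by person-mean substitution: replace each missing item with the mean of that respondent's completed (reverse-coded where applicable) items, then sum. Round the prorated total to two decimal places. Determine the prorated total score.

47.31

Reverse-coded (reverse-coded value = 7 − response):
  item 1: 7 − 1 = 6
Completed scored items (13 of 15): 6, 1, 1, 3, 3, 1, 4, 4, 4, 4, 6, 1, 3; sum = 41.
Person mean = 41 / 13 ≈ 3.1538
Prorated total = (41 / 13) × 15 = 47.31 (to 2 dp)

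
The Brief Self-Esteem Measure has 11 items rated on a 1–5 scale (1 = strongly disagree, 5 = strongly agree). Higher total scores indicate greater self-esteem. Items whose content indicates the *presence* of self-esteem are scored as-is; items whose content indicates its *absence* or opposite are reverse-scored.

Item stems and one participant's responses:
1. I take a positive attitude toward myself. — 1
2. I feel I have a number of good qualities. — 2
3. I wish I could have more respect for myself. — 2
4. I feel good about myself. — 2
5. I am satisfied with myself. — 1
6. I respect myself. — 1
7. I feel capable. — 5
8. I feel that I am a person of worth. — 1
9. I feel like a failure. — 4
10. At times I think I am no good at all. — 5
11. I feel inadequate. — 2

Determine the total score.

Items 3, 9, 10, 11 describe the absence/opposite of self-esteem → reverse-score.
reversed = (1+5) − raw = 6 − raw.
  item 1: 1
  item 2: 2
  item 3: 6 − 2 = 4
  item 4: 2
  item 5: 1
  item 6: 1
  item 7: 5
  item 8: 1
  item 9: 6 − 4 = 2
  item 10: 6 − 5 = 1
  item 11: 6 − 2 = 4
Total = 1 + 2 + 4 + 2 + 1 + 1 + 5 + 1 + 2 + 1 + 4 = 24

24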